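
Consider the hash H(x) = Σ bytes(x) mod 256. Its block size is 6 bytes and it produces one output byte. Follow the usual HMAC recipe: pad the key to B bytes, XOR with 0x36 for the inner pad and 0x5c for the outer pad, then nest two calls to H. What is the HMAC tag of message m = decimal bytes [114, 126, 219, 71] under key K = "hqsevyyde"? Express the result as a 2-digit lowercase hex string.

7e

Key "hqsevyyde" = 68 71 73 65 76 79 79 64 65 is 9 bytes > B = 6, so hash it first: H(key) = e2, then zero-pad to 6 bytes: K' = e2 00 00 00 00 00.
K' ⊕ ipad = d4 36 36 36 36 36.  K' ⊕ opad = be 5c 5c 5c 5c 5c.
Inner input = (K'⊕ipad) ∥ m = d4 36 36 36 36 36 ∥ 72 7e db 47.
Inner hash: sum = 212+54+54+54+54+54+114+126+219+71 = 1012; mod 256 = 244 → f4.
Outer input = (K'⊕opad) ∥ inner = be 5c 5c 5c 5c 5c ∥ f4.
Outer hash (tag): sum = 190+92+92+92+92+92+244 = 894; mod 256 = 126 → 7e.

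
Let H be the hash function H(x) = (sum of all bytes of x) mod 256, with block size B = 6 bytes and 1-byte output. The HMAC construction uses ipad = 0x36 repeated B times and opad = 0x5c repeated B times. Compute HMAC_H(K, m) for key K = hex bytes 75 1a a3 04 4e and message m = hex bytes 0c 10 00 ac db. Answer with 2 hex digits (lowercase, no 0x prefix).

Key hex bytes 75 1a a3 04 4e is 5 bytes ≤ B = 6; zero-pad to 6 bytes: K' = 75 1a a3 04 4e 00.
K' ⊕ ipad = 43 2c 95 32 78 36.  K' ⊕ opad = 29 46 ff 58 12 5c.
Inner input = (K'⊕ipad) ∥ m = 43 2c 95 32 78 36 ∥ 0c 10 00 ac db.
Inner hash: sum = 67+44+149+50+120+54+12+16+0+172+219 = 903; mod 256 = 135 → 87.
Outer input = (K'⊕opad) ∥ inner = 29 46 ff 58 12 5c ∥ 87.
Outer hash (tag): sum = 41+70+255+88+18+92+135 = 699; mod 256 = 187 → bb.

bb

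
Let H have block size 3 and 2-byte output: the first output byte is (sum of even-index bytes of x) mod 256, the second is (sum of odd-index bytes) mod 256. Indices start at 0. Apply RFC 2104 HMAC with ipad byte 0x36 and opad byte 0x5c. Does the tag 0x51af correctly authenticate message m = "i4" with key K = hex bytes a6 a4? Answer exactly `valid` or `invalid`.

Key hex bytes a6 a4 is 2 bytes ≤ B = 3; zero-pad to 3 bytes: K' = a6 a4 00.
K' ⊕ ipad = 90 92 36; K' ⊕ opad = fa f8 5c.
Inner hash: even-index sum = 250 mod 256 = 250; odd-index sum = 251 mod 256 = 251 → fa fb.
Outer hash (recomputed tag): even-index sum = 593 mod 256 = 81; odd-index sum = 498 mod 256 = 242 → 51 f2.
Recomputed tag = 51f2; claimed = 51af → mismatch.

invalid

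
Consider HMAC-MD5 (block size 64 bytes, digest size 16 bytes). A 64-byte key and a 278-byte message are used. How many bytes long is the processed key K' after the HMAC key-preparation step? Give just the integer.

64

Key is 64 ≤ 64 bytes, zero-padded: |K'| = 64.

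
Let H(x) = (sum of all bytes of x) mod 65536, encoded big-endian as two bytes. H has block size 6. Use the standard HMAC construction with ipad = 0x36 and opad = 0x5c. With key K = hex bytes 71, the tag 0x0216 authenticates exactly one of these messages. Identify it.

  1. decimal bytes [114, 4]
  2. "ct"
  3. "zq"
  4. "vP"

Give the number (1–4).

4

Key hex bytes 71 is 1 byte ≤ B = 6; zero-pad to 6 bytes: K' = 71 00 00 00 00 00.
K' ⊕ ipad = 47 36 36 36 36 36; K' ⊕ opad = 2d 5c 5c 5c 5c 5c.
m1: inner = H(47 36 36 36 36 36 72 04) = 01 cb; tag = H(2d 5c 5c 5c 5c 5c 01 cb) = 02c5
m2: inner = H(47 36 36 36 36 36 63 74) = 02 2c; tag = H(2d 5c 5c 5c 5c 5c 02 2c) = 0227
m3: inner = H(47 36 36 36 36 36 7a 71) = 02 40; tag = H(2d 5c 5c 5c 5c 5c 02 40) = 023b
m4: inner = H(47 36 36 36 36 36 76 50) = 02 1b; tag = H(2d 5c 5c 5c 5c 5c 02 1b) = 0216 ← matches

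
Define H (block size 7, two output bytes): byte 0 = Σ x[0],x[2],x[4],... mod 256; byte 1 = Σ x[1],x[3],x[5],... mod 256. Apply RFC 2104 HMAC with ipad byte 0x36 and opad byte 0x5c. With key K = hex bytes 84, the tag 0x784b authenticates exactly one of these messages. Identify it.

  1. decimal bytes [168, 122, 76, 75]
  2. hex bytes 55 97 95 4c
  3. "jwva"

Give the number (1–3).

Key hex bytes 84 is 1 byte ≤ B = 7; zero-pad to 7 bytes: K' = 84 00 00 00 00 00 00.
K' ⊕ ipad = b2 36 36 36 36 36 36; K' ⊕ opad = d8 5c 5c 5c 5c 5c 5c.
m1: inner = H(b2 36 36 36 36 36 36 a8 7a 4c 4b) = 19 96; tag = H(d8 5c 5c 5c 5c 5c 5c 19 96) = 822d
m2: inner = H(b2 36 36 36 36 36 36 55 97 95 4c) = 37 8c; tag = H(d8 5c 5c 5c 5c 5c 5c 37 8c) = 784b ← matches
m3: inner = H(b2 36 36 36 36 36 36 6a 77 76 61) = 2c 82; tag = H(d8 5c 5c 5c 5c 5c 5c 2c 82) = 6e40

2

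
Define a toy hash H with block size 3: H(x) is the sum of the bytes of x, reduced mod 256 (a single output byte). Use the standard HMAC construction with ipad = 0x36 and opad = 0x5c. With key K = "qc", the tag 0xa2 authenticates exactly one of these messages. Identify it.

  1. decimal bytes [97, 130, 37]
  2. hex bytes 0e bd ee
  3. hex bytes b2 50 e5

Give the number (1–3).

Key "qc" = 71 63 is 2 bytes ≤ B = 3; zero-pad to 3 bytes: K' = 71 63 00.
K' ⊕ ipad = 47 55 36; K' ⊕ opad = 2d 3f 5c.
m1: inner = H(47 55 36 61 82 25) = da; tag = H(2d 3f 5c da) = a2 ← matches
m2: inner = H(47 55 36 0e bd ee) = 8b; tag = H(2d 3f 5c 8b) = 53
m3: inner = H(47 55 36 b2 50 e5) = b9; tag = H(2d 3f 5c b9) = 81

1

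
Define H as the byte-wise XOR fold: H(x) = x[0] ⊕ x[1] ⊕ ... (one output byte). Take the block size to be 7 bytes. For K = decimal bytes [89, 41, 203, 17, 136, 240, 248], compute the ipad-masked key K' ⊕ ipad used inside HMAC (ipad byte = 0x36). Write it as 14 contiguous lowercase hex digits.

Key decimal bytes [89, 41, 203, 17, 136, 240, 248] = 59 29 cb 11 88 f0 f8 is exactly B = 7 bytes: K' = 59 29 cb 11 88 f0 f8.
XOR each byte with 0x36: 59⊕36=6f, 29⊕36=1f, cb⊕36=fd, 11⊕36=27, 88⊕36=be, f0⊕36=c6, f8⊕36=ce.

6f1ffd27bec6ce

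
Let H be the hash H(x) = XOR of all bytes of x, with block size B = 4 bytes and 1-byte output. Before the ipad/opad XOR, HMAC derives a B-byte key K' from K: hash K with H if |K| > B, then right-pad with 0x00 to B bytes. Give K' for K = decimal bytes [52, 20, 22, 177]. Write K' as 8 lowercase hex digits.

Key decimal bytes [52, 20, 22, 177] = 34 14 16 b1 is exactly B = 4 bytes: K' = 34 14 16 b1.

341416b1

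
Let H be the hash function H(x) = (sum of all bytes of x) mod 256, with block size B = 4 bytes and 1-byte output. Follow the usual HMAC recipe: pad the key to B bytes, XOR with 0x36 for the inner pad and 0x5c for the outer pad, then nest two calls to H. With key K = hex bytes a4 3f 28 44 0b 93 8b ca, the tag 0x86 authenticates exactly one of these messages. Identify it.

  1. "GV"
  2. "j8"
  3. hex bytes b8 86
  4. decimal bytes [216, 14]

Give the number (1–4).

Key hex bytes a4 3f 28 44 0b 93 8b ca is 8 bytes > B = 4, so hash it first: H(key) = 42, then zero-pad to 4 bytes: K' = 42 00 00 00.
K' ⊕ ipad = 74 36 36 36; K' ⊕ opad = 1e 5c 5c 5c.
m1: inner = H(74 36 36 36 47 56) = b3; tag = H(1e 5c 5c 5c b3) = e5
m2: inner = H(74 36 36 36 6a 38) = b8; tag = H(1e 5c 5c 5c b8) = ea
m3: inner = H(74 36 36 36 b8 86) = 54; tag = H(1e 5c 5c 5c 54) = 86 ← matches
m4: inner = H(74 36 36 36 d8 0e) = fc; tag = H(1e 5c 5c 5c fc) = 2e

3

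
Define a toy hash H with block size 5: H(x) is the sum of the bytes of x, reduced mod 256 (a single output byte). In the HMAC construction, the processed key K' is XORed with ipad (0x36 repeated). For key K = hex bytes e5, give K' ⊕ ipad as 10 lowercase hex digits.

Key hex bytes e5 is 1 byte ≤ B = 5; zero-pad to 5 bytes: K' = e5 00 00 00 00.
XOR each byte with 0x36: e5⊕36=d3, 00⊕36=36, 00⊕36=36, 00⊕36=36, 00⊕36=36.

d336363636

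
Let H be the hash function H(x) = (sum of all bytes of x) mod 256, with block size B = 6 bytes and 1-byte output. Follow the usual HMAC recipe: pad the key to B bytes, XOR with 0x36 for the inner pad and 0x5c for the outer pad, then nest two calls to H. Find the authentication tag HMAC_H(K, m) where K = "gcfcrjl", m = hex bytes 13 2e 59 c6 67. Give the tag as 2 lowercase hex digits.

15

Key "gcfcrjl" = 67 63 66 63 72 6a 6c is 7 bytes > B = 6, so hash it first: H(key) = db, then zero-pad to 6 bytes: K' = db 00 00 00 00 00.
K' ⊕ ipad = ed 36 36 36 36 36.  K' ⊕ opad = 87 5c 5c 5c 5c 5c.
Inner input = (K'⊕ipad) ∥ m = ed 36 36 36 36 36 ∥ 13 2e 59 c6 67.
Inner hash: sum = 237+54+54+54+54+54+19+46+89+198+103 = 962; mod 256 = 194 → c2.
Outer input = (K'⊕opad) ∥ inner = 87 5c 5c 5c 5c 5c ∥ c2.
Outer hash (tag): sum = 135+92+92+92+92+92+194 = 789; mod 256 = 21 → 15.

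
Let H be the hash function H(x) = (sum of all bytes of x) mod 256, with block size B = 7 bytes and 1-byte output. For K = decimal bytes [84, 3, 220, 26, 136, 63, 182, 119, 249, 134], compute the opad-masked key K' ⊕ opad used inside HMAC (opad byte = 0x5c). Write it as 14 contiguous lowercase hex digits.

Key decimal bytes [84, 3, 220, 26, 136, 63, 182, 119, 249, 134] = 54 03 dc 1a 88 3f b6 77 f9 86 is 10 bytes > B = 7, so hash it first: H(key) = c0, then zero-pad to 7 bytes: K' = c0 00 00 00 00 00 00.
XOR each byte with 0x5c: c0⊕5c=9c, 00⊕5c=5c, 00⊕5c=5c, 00⊕5c=5c, 00⊕5c=5c, 00⊕5c=5c, 00⊕5c=5c.

9c5c5c5c5c5c5c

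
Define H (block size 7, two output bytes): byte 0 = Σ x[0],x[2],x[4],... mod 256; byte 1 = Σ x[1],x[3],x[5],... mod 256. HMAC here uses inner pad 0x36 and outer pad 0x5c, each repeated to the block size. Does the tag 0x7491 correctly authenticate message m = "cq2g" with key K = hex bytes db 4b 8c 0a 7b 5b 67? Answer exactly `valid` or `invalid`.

Key hex bytes db 4b 8c 0a 7b 5b 67 is exactly B = 7 bytes: K' = db 4b 8c 0a 7b 5b 67.
K' ⊕ ipad = ed 7d ba 3c 4d 6d 51; K' ⊕ opad = 87 17 d0 56 27 07 3b.
Inner hash: even-index sum = 797 mod 256 = 29; odd-index sum = 443 mod 256 = 187 → 1d bb.
Outer hash (recomputed tag): even-index sum = 628 mod 256 = 116; odd-index sum = 145 mod 256 = 145 → 74 91.
Recomputed tag = 7491; claimed = 7491 → match.

valid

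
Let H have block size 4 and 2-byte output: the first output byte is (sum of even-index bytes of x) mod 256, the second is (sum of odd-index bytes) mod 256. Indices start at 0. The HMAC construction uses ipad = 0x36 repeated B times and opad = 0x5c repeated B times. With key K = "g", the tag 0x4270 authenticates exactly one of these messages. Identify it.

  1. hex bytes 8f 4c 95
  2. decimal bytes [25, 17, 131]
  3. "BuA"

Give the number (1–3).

Key "g" = 67 is 1 byte ≤ B = 4; zero-pad to 4 bytes: K' = 67 00 00 00.
K' ⊕ ipad = 51 36 36 36; K' ⊕ opad = 3b 5c 5c 5c.
m1: inner = H(51 36 36 36 8f 4c 95) = ab b8; tag = H(3b 5c 5c 5c ab b8) = 4270 ← matches
m2: inner = H(51 36 36 36 19 11 83) = 23 7d; tag = H(3b 5c 5c 5c 23 7d) = ba35
m3: inner = H(51 36 36 36 42 75 41) = 0a e1; tag = H(3b 5c 5c 5c 0a e1) = a199

1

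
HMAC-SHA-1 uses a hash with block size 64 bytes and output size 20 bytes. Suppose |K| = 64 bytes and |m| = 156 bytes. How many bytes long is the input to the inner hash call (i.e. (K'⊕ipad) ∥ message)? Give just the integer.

Key is 64 ≤ 64 bytes, zero-padded: |K'| = 64.
Inner input = (K'⊕ipad) ∥ m → 64 + 156 = 220 bytes.

220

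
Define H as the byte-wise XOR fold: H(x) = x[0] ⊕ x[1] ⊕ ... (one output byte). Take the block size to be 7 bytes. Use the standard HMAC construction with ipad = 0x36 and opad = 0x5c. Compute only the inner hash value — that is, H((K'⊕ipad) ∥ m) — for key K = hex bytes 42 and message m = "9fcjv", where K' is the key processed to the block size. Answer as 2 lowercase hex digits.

Key hex bytes 42 is 1 byte ≤ B = 7; zero-pad to 7 bytes: K' = 42 00 00 00 00 00 00.
K' ⊕ ipad = 74 36 36 36 36 36 36.
Inner input = 74 36 36 36 36 36 36 ∥ 39 66 63 6a 76.
Inner hash: XOR 74⊕36⊕36⊕36⊕36⊕36⊕36⊕39⊕66⊕63⊕6a⊕76 = 54.

54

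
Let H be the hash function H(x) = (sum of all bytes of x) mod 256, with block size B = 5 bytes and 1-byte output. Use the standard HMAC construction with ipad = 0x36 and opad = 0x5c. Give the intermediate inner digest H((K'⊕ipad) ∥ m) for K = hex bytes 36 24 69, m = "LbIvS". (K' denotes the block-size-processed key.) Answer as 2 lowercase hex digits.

9d

Key hex bytes 36 24 69 is 3 bytes ≤ B = 5; zero-pad to 5 bytes: K' = 36 24 69 00 00.
K' ⊕ ipad = 00 12 5f 36 36.
Inner input = 00 12 5f 36 36 ∥ 4c 62 49 76 53.
Inner hash: sum = 0+18+95+54+54+76+98+73+118+83 = 669; mod 256 = 157 → 9d.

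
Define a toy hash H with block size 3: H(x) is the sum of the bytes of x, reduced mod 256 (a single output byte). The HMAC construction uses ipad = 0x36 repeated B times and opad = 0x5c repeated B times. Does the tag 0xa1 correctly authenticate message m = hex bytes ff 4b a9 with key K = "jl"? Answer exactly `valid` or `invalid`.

Key "jl" = 6a 6c is 2 bytes ≤ B = 3; zero-pad to 3 bytes: K' = 6a 6c 00.
K' ⊕ ipad = 5c 5a 36; K' ⊕ opad = 36 30 5c.
Inner hash: sum = 92+90+54+255+75+169 = 735; mod 256 = 223 → df.
Outer hash (recomputed tag): sum = 54+48+92+223 = 417; mod 256 = 161 → a1.
Recomputed tag = a1; claimed = a1 → match.

valid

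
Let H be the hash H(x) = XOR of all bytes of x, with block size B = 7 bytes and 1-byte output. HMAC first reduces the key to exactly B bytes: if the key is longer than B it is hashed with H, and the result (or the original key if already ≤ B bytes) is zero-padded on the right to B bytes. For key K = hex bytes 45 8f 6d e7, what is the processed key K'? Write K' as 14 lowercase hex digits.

458f6de7000000

Key hex bytes 45 8f 6d e7 is 4 bytes ≤ B = 7; zero-pad to 7 bytes: K' = 45 8f 6d e7 00 00 00.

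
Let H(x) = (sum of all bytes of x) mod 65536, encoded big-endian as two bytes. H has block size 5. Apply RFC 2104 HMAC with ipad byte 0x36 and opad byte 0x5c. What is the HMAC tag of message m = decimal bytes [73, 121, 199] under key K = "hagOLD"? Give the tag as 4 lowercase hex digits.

025f

Key "hagOLD" = 68 61 67 4f 4c 44 is 6 bytes > B = 5, so hash it first: H(key) = 02 0f, then zero-pad to 5 bytes: K' = 02 0f 00 00 00.
K' ⊕ ipad = 34 39 36 36 36.  K' ⊕ opad = 5e 53 5c 5c 5c.
Inner input = (K'⊕ipad) ∥ m = 34 39 36 36 36 ∥ 49 79 c7.
Inner hash: sum = 52+57+54+54+54+73+121+199 = 664 → 02 98.
Outer input = (K'⊕opad) ∥ inner = 5e 53 5c 5c 5c ∥ 02 98.
Outer hash (tag): sum = 94+83+92+92+92+2+152 = 607 → 02 5f.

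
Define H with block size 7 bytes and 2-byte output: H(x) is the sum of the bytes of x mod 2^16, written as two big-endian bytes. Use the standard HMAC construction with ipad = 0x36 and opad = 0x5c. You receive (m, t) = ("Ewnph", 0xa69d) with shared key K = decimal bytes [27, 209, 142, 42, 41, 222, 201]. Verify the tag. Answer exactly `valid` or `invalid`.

Key decimal bytes [27, 209, 142, 42, 41, 222, 201] = 1b d1 8e 2a 29 de c9 is exactly B = 7 bytes: K' = 1b d1 8e 2a 29 de c9.
K' ⊕ ipad = 2d e7 b8 1c 1f e8 ff; K' ⊕ opad = 47 8d d2 76 75 82 95.
Inner hash: sum = 45+231+184+28+31+232+255+69+119+110+112+104 = 1520 → 05 f0.
Outer hash (recomputed tag): sum = 71+141+210+118+117+130+149+5+240 = 1181 → 04 9d.
Recomputed tag = 049d; claimed = a69d → mismatch.

invalid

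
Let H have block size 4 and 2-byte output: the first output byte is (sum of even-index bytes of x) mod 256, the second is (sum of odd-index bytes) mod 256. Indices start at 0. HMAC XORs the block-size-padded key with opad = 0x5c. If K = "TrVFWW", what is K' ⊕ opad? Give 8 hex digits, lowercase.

5d535c5c

Key "TrVFWW" = 54 72 56 46 57 57 is 6 bytes > B = 4, so hash it first: H(key) = 01 0f, then zero-pad to 4 bytes: K' = 01 0f 00 00.
XOR each byte with 0x5c: 01⊕5c=5d, 0f⊕5c=53, 00⊕5c=5c, 00⊕5c=5c.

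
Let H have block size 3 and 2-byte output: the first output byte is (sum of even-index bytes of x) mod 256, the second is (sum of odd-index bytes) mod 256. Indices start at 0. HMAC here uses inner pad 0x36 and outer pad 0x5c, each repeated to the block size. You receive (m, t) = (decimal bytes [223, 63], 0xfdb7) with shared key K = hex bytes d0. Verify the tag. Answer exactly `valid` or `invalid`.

Key hex bytes d0 is 1 byte ≤ B = 3; zero-pad to 3 bytes: K' = d0 00 00.
K' ⊕ ipad = e6 36 36; K' ⊕ opad = 8c 5c 5c.
Inner hash: even-index sum = 347 mod 256 = 91; odd-index sum = 277 mod 256 = 21 → 5b 15.
Outer hash (recomputed tag): even-index sum = 253 mod 256 = 253; odd-index sum = 183 mod 256 = 183 → fd b7.
Recomputed tag = fdb7; claimed = fdb7 → match.

valid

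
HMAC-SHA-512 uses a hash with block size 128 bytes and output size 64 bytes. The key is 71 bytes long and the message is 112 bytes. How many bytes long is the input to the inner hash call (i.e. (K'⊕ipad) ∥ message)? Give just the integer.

Key is 71 ≤ 128 bytes, zero-padded: |K'| = 128.
Inner input = (K'⊕ipad) ∥ m → 128 + 112 = 240 bytes.

240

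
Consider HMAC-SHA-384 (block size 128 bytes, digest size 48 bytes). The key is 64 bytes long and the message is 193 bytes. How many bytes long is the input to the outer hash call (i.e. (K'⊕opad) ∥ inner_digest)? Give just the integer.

Key is 64 ≤ 128 bytes, zero-padded: |K'| = 128.
Outer input = (K'⊕opad) ∥ H(inner) → 128 + 48 = 176 bytes.

176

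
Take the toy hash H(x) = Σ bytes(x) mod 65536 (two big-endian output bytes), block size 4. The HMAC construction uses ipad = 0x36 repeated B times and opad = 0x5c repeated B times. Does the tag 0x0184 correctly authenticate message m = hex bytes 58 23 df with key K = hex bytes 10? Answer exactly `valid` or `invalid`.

Key hex bytes 10 is 1 byte ≤ B = 4; zero-pad to 4 bytes: K' = 10 00 00 00.
K' ⊕ ipad = 26 36 36 36; K' ⊕ opad = 4c 5c 5c 5c.
Inner hash: sum = 38+54+54+54+88+35+223 = 546 → 02 22.
Outer hash (recomputed tag): sum = 76+92+92+92+2+34 = 388 → 01 84.
Recomputed tag = 0184; claimed = 0184 → match.

valid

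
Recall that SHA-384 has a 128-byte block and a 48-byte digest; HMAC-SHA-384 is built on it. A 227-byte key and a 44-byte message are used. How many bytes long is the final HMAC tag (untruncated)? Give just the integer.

48

The tag is one SHA-384 digest: 48 bytes.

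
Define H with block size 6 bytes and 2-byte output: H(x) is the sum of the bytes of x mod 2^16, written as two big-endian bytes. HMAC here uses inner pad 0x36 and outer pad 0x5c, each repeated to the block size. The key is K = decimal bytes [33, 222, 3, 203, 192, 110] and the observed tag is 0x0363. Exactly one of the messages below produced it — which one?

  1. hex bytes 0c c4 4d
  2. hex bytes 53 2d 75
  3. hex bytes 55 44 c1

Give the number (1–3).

Key decimal bytes [33, 222, 3, 203, 192, 110] = 21 de 03 cb c0 6e is exactly B = 6 bytes: K' = 21 de 03 cb c0 6e.
K' ⊕ ipad = 17 e8 35 fd f6 58; K' ⊕ opad = 7d 82 5f 97 9c 32.
m1: inner = H(17 e8 35 fd f6 58 0c c4 4d) = 04 9c; tag = H(7d 82 5f 97 9c 32 04 9c) = 0363 ← matches
m2: inner = H(17 e8 35 fd f6 58 53 2d 75) = 04 74; tag = H(7d 82 5f 97 9c 32 04 74) = 033b
m3: inner = H(17 e8 35 fd f6 58 55 44 c1) = 04 d9; tag = H(7d 82 5f 97 9c 32 04 d9) = 03a0

1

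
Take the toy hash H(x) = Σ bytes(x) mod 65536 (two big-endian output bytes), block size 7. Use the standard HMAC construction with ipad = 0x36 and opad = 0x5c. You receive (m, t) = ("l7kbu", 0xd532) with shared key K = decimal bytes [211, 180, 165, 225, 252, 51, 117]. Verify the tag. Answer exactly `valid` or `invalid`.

Key decimal bytes [211, 180, 165, 225, 252, 51, 117] = d3 b4 a5 e1 fc 33 75 is exactly B = 7 bytes: K' = d3 b4 a5 e1 fc 33 75.
K' ⊕ ipad = e5 82 93 d7 ca 05 43; K' ⊕ opad = 8f e8 f9 bd a0 6f 29.
Inner hash: sum = 229+130+147+215+202+5+67+108+55+107+98+117 = 1480 → 05 c8.
Outer hash (recomputed tag): sum = 143+232+249+189+160+111+41+5+200 = 1330 → 05 32.
Recomputed tag = 0532; claimed = d532 → mismatch.

invalid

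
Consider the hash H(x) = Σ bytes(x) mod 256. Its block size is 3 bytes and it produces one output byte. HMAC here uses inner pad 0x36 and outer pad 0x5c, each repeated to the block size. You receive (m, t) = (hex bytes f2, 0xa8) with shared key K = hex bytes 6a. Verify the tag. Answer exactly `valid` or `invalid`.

valid

Key hex bytes 6a is 1 byte ≤ B = 3; zero-pad to 3 bytes: K' = 6a 00 00.
K' ⊕ ipad = 5c 36 36; K' ⊕ opad = 36 5c 5c.
Inner hash: sum = 92+54+54+242 = 442; mod 256 = 186 → ba.
Outer hash (recomputed tag): sum = 54+92+92+186 = 424; mod 256 = 168 → a8.
Recomputed tag = a8; claimed = a8 → match.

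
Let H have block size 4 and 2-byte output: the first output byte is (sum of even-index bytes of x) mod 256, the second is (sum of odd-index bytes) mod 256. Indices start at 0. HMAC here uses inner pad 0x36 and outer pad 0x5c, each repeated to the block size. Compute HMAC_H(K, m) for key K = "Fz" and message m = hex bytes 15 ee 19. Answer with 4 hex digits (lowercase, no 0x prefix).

Key "Fz" = 46 7a is 2 bytes ≤ B = 4; zero-pad to 4 bytes: K' = 46 7a 00 00.
K' ⊕ ipad = 70 4c 36 36.  K' ⊕ opad = 1a 26 5c 5c.
Inner input = (K'⊕ipad) ∥ m = 70 4c 36 36 ∥ 15 ee 19.
Inner hash: even-index sum = 212 mod 256 = 212; odd-index sum = 368 mod 256 = 112 → d4 70.
Outer input = (K'⊕opad) ∥ inner = 1a 26 5c 5c ∥ d4 70.
Outer hash (tag): even-index sum = 330 mod 256 = 74; odd-index sum = 242 mod 256 = 242 → 4a f2.

4af2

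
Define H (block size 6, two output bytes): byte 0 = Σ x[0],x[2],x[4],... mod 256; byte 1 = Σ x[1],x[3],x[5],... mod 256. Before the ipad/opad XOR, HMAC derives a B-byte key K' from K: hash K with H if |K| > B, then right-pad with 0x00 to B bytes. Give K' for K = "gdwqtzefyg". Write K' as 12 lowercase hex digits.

|K| = 10 > B = 6, so first hash the key.
H(K): even-index sum = 560 mod 256 = 48; odd-index sum = 540 mod 256 = 28 → 30 1c.
Zero-pad H(K) = 30 1c to 6 bytes: K' = 30 1c 00 00 00 00.

301c00000000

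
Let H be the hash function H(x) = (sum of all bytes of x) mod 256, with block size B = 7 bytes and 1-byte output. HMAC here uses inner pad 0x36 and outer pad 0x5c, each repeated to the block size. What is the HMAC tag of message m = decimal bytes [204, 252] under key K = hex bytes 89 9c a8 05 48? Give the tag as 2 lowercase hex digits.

Key hex bytes 89 9c a8 05 48 is 5 bytes ≤ B = 7; zero-pad to 7 bytes: K' = 89 9c a8 05 48 00 00.
K' ⊕ ipad = bf aa 9e 33 7e 36 36.  K' ⊕ opad = d5 c0 f4 59 14 5c 5c.
Inner input = (K'⊕ipad) ∥ m = bf aa 9e 33 7e 36 36 ∥ cc fc.
Inner hash: sum = 191+170+158+51+126+54+54+204+252 = 1260; mod 256 = 236 → ec.
Outer input = (K'⊕opad) ∥ inner = d5 c0 f4 59 14 5c 5c ∥ ec.
Outer hash (tag): sum = 213+192+244+89+20+92+92+236 = 1178; mod 256 = 154 → 9a.

9a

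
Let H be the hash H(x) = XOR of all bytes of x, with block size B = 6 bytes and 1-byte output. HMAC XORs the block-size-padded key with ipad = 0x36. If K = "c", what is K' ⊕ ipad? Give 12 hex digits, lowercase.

Key "c" = 63 is 1 byte ≤ B = 6; zero-pad to 6 bytes: K' = 63 00 00 00 00 00.
XOR each byte with 0x36: 63⊕36=55, 00⊕36=36, 00⊕36=36, 00⊕36=36, 00⊕36=36, 00⊕36=36.

553636363636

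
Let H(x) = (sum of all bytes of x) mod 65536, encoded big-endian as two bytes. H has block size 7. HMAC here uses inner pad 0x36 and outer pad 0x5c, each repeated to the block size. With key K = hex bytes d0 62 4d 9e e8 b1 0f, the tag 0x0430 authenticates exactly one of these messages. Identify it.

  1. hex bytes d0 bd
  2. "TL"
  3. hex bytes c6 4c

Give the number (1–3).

2

Key hex bytes d0 62 4d 9e e8 b1 0f is exactly B = 7 bytes: K' = d0 62 4d 9e e8 b1 0f.
K' ⊕ ipad = e6 54 7b a8 de 87 39; K' ⊕ opad = 8c 3e 11 c2 b4 ed 53.
m1: inner = H(e6 54 7b a8 de 87 39 d0 bd) = 05 88; tag = H(8c 3e 11 c2 b4 ed 53 05 88) = 041e
m2: inner = H(e6 54 7b a8 de 87 39 54 4c) = 04 9b; tag = H(8c 3e 11 c2 b4 ed 53 04 9b) = 0430 ← matches
m3: inner = H(e6 54 7b a8 de 87 39 c6 4c) = 05 0d; tag = H(8c 3e 11 c2 b4 ed 53 05 0d) = 03a3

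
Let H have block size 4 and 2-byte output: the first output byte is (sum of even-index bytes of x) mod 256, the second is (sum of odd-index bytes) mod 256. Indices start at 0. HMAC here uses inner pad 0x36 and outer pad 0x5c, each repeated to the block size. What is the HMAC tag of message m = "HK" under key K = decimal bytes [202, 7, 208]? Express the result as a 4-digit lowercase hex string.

Key decimal bytes [202, 7, 208] = ca 07 d0 is 3 bytes ≤ B = 4; zero-pad to 4 bytes: K' = ca 07 d0 00.
K' ⊕ ipad = fc 31 e6 36.  K' ⊕ opad = 96 5b 8c 5c.
Inner input = (K'⊕ipad) ∥ m = fc 31 e6 36 ∥ 48 4b.
Inner hash: even-index sum = 554 mod 256 = 42; odd-index sum = 178 mod 256 = 178 → 2a b2.
Outer input = (K'⊕opad) ∥ inner = 96 5b 8c 5c ∥ 2a b2.
Outer hash (tag): even-index sum = 332 mod 256 = 76; odd-index sum = 361 mod 256 = 105 → 4c 69.

4c69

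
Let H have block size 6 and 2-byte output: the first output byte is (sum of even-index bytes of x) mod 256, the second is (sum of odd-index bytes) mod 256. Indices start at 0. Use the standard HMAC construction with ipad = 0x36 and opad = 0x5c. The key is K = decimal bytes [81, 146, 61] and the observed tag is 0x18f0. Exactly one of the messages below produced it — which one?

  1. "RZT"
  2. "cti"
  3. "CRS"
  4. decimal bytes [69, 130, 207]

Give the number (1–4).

1

Key decimal bytes [81, 146, 61] = 51 92 3d is 3 bytes ≤ B = 6; zero-pad to 6 bytes: K' = 51 92 3d 00 00 00.
K' ⊕ ipad = 67 a4 0b 36 36 36; K' ⊕ opad = 0d ce 61 5c 5c 5c.
m1: inner = H(67 a4 0b 36 36 36 52 5a 54) = 4e 6a; tag = H(0d ce 61 5c 5c 5c 4e 6a) = 18f0 ← matches
m2: inner = H(67 a4 0b 36 36 36 63 74 69) = 74 84; tag = H(0d ce 61 5c 5c 5c 74 84) = 3e0a
m3: inner = H(67 a4 0b 36 36 36 43 52 53) = 3e 62; tag = H(0d ce 61 5c 5c 5c 3e 62) = 08e8
m4: inner = H(67 a4 0b 36 36 36 45 82 cf) = bc 92; tag = H(0d ce 61 5c 5c 5c bc 92) = 8618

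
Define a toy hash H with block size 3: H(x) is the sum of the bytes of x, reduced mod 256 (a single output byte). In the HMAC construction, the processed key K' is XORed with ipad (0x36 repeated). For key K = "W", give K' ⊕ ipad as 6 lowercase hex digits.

613636

Key "W" = 57 is 1 byte ≤ B = 3; zero-pad to 3 bytes: K' = 57 00 00.
XOR each byte with 0x36: 57⊕36=61, 00⊕36=36, 00⊕36=36.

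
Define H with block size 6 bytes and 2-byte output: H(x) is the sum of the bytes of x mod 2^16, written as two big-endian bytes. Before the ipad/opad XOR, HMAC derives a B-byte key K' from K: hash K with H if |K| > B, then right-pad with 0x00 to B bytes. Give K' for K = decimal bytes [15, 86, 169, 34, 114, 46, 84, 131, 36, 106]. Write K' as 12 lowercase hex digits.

|K| = 10 > B = 6, so first hash the key.
H(K): sum = 15+86+169+34+114+46+84+131+36+106 = 821 → 03 35.
Zero-pad H(K) = 03 35 to 6 bytes: K' = 03 35 00 00 00 00.

033500000000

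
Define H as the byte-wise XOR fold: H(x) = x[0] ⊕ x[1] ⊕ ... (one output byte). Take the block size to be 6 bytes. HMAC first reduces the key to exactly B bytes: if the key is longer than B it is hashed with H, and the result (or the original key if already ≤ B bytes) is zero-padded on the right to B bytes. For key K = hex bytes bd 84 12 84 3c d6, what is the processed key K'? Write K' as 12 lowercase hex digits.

Key hex bytes bd 84 12 84 3c d6 is exactly B = 6 bytes: K' = bd 84 12 84 3c d6.

bd8412843cd6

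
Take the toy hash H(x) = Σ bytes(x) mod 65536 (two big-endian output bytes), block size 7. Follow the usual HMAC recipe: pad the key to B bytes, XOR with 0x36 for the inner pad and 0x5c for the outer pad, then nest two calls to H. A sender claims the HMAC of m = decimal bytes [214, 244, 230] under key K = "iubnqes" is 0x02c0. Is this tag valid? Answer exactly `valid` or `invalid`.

Key "iubnqes" = 69 75 62 6e 71 65 73 is exactly B = 7 bytes: K' = 69 75 62 6e 71 65 73.
K' ⊕ ipad = 5f 43 54 58 47 53 45; K' ⊕ opad = 35 29 3e 32 2d 39 2f.
Inner hash: sum = 95+67+84+88+71+83+69+214+244+230 = 1245 → 04 dd.
Outer hash (recomputed tag): sum = 53+41+62+50+45+57+47+4+221 = 580 → 02 44.
Recomputed tag = 0244; claimed = 02c0 → mismatch.

invalid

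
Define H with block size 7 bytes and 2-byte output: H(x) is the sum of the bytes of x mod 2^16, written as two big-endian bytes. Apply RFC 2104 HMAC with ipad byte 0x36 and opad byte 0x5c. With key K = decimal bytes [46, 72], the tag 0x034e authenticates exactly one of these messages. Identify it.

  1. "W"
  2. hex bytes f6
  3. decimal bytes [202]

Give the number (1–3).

1

Key decimal bytes [46, 72] = 2e 48 is 2 bytes ≤ B = 7; zero-pad to 7 bytes: K' = 2e 48 00 00 00 00 00.
K' ⊕ ipad = 18 7e 36 36 36 36 36; K' ⊕ opad = 72 14 5c 5c 5c 5c 5c.
m1: inner = H(18 7e 36 36 36 36 36 57) = 01 fb; tag = H(72 14 5c 5c 5c 5c 5c 01 fb) = 034e ← matches
m2: inner = H(18 7e 36 36 36 36 36 f6) = 02 9a; tag = H(72 14 5c 5c 5c 5c 5c 02 9a) = 02ee
m3: inner = H(18 7e 36 36 36 36 36 ca) = 02 6e; tag = H(72 14 5c 5c 5c 5c 5c 02 6e) = 02c2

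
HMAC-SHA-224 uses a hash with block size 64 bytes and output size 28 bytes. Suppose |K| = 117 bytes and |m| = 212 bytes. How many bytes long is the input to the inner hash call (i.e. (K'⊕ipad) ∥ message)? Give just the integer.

Key is 117 > 64 bytes, so it is hashed to 28 bytes then zero-padded to 64: |K'| = 64.
Inner input = (K'⊕ipad) ∥ m → 64 + 212 = 276 bytes.

276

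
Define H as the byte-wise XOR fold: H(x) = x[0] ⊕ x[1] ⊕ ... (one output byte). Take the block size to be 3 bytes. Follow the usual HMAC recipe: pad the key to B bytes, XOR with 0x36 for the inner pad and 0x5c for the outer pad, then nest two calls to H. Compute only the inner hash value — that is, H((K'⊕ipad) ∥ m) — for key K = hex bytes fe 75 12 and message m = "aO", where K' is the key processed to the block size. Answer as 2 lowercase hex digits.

Key hex bytes fe 75 12 is exactly B = 3 bytes: K' = fe 75 12.
K' ⊕ ipad = c8 43 24.
Inner input = c8 43 24 ∥ 61 4f.
Inner hash: XOR c8⊕43⊕24⊕61⊕4f = 81.

81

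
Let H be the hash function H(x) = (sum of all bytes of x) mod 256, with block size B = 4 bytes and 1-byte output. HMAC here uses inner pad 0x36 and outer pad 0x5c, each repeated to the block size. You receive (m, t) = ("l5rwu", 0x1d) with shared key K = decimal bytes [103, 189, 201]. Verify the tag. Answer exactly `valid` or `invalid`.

Key decimal bytes [103, 189, 201] = 67 bd c9 is 3 bytes ≤ B = 4; zero-pad to 4 bytes: K' = 67 bd c9 00.
K' ⊕ ipad = 51 8b ff 36; K' ⊕ opad = 3b e1 95 5c.
Inner hash: sum = 81+139+255+54+108+53+114+119+117 = 1040; mod 256 = 16 → 10.
Outer hash (recomputed tag): sum = 59+225+149+92+16 = 541; mod 256 = 29 → 1d.
Recomputed tag = 1d; claimed = 1d → match.

valid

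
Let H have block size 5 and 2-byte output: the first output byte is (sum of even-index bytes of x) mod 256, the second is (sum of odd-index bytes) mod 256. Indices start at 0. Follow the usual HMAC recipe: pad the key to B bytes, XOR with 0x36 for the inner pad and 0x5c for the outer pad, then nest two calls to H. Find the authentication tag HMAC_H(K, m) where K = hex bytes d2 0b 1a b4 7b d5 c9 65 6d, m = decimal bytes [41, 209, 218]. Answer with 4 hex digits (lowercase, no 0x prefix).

Key hex bytes d2 0b 1a b4 7b d5 c9 65 6d is 9 bytes > B = 5, so hash it first: H(key) = 9d f9, then zero-pad to 5 bytes: K' = 9d f9 00 00 00.
K' ⊕ ipad = ab cf 36 36 36.  K' ⊕ opad = c1 a5 5c 5c 5c.
Inner input = (K'⊕ipad) ∥ m = ab cf 36 36 36 ∥ 29 d1 da.
Inner hash: even-index sum = 488 mod 256 = 232; odd-index sum = 520 mod 256 = 8 → e8 08.
Outer input = (K'⊕opad) ∥ inner = c1 a5 5c 5c 5c ∥ e8 08.
Outer hash (tag): even-index sum = 385 mod 256 = 129; odd-index sum = 489 mod 256 = 233 → 81 e9.

81e9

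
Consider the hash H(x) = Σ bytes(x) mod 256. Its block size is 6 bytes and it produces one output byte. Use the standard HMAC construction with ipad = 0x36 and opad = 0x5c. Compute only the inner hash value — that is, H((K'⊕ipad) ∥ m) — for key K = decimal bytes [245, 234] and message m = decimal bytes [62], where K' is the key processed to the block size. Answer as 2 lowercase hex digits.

b5

Key decimal bytes [245, 234] = f5 ea is 2 bytes ≤ B = 6; zero-pad to 6 bytes: K' = f5 ea 00 00 00 00.
K' ⊕ ipad = c3 dc 36 36 36 36.
Inner input = c3 dc 36 36 36 36 ∥ 3e.
Inner hash: sum = 195+220+54+54+54+54+62 = 693; mod 256 = 181 → b5.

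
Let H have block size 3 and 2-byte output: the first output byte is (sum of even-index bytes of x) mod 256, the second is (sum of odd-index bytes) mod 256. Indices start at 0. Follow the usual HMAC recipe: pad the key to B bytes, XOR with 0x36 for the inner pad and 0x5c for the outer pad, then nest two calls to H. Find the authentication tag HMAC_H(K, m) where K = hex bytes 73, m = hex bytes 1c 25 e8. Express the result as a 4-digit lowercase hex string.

Key hex bytes 73 is 1 byte ≤ B = 3; zero-pad to 3 bytes: K' = 73 00 00.
K' ⊕ ipad = 45 36 36.  K' ⊕ opad = 2f 5c 5c.
Inner input = (K'⊕ipad) ∥ m = 45 36 36 ∥ 1c 25 e8.
Inner hash: even-index sum = 160 mod 256 = 160; odd-index sum = 314 mod 256 = 58 → a0 3a.
Outer input = (K'⊕opad) ∥ inner = 2f 5c 5c ∥ a0 3a.
Outer hash (tag): even-index sum = 197 mod 256 = 197; odd-index sum = 252 mod 256 = 252 → c5 fc.

c5fc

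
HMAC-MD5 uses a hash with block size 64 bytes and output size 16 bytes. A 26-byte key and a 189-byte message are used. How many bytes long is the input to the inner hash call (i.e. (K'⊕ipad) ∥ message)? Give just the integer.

Key is 26 ≤ 64 bytes, zero-padded: |K'| = 64.
Inner input = (K'⊕ipad) ∥ m → 64 + 189 = 253 bytes.

253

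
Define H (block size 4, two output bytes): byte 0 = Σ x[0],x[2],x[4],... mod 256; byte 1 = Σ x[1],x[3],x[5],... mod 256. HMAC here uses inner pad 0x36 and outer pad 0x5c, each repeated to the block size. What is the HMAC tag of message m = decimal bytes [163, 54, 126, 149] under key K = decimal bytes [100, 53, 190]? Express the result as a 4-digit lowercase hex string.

Key decimal bytes [100, 53, 190] = 64 35 be is 3 bytes ≤ B = 4; zero-pad to 4 bytes: K' = 64 35 be 00.
K' ⊕ ipad = 52 03 88 36.  K' ⊕ opad = 38 69 e2 5c.
Inner input = (K'⊕ipad) ∥ m = 52 03 88 36 ∥ a3 36 7e 95.
Inner hash: even-index sum = 507 mod 256 = 251; odd-index sum = 260 mod 256 = 4 → fb 04.
Outer input = (K'⊕opad) ∥ inner = 38 69 e2 5c ∥ fb 04.
Outer hash (tag): even-index sum = 533 mod 256 = 21; odd-index sum = 201 mod 256 = 201 → 15 c9.

15c9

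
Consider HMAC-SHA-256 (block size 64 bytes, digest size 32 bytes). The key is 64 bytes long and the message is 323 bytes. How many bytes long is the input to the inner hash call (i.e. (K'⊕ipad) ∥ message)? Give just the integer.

387

Key is 64 ≤ 64 bytes, zero-padded: |K'| = 64.
Inner input = (K'⊕ipad) ∥ m → 64 + 323 = 387 bytes.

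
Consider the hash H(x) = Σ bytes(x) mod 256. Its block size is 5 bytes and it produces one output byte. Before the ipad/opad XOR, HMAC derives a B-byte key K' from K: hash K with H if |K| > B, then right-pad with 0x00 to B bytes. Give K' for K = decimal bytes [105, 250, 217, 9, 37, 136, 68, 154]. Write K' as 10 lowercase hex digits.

|K| = 8 > B = 5, so first hash the key.
H(K): sum = 105+250+217+9+37+136+68+154 = 976; mod 256 = 208 → d0.
Zero-pad H(K) = d0 to 5 bytes: K' = d0 00 00 00 00.

d000000000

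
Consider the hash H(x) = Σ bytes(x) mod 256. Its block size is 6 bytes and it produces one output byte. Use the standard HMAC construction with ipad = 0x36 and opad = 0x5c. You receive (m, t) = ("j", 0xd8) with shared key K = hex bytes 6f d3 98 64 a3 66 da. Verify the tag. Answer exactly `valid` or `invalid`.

valid

Key hex bytes 6f d3 98 64 a3 66 da is 7 bytes > B = 6, so hash it first: H(key) = 21, then zero-pad to 6 bytes: K' = 21 00 00 00 00 00.
K' ⊕ ipad = 17 36 36 36 36 36; K' ⊕ opad = 7d 5c 5c 5c 5c 5c.
Inner hash: sum = 23+54+54+54+54+54+106 = 399; mod 256 = 143 → 8f.
Outer hash (recomputed tag): sum = 125+92+92+92+92+92+143 = 728; mod 256 = 216 → d8.
Recomputed tag = d8; claimed = d8 → match.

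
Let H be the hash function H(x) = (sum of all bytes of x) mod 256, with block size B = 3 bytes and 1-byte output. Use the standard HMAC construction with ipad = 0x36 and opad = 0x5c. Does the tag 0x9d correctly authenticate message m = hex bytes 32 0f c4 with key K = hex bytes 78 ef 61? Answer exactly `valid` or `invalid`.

invalid

Key hex bytes 78 ef 61 is exactly B = 3 bytes: K' = 78 ef 61.
K' ⊕ ipad = 4e d9 57; K' ⊕ opad = 24 b3 3d.
Inner hash: sum = 78+217+87+50+15+196 = 643; mod 256 = 131 → 83.
Outer hash (recomputed tag): sum = 36+179+61+131 = 407; mod 256 = 151 → 97.
Recomputed tag = 97; claimed = 9d → mismatch.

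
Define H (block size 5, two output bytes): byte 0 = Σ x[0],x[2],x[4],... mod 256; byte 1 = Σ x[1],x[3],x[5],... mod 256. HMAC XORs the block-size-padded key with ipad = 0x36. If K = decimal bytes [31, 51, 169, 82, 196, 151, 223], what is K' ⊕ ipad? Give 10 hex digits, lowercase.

Key decimal bytes [31, 51, 169, 82, 196, 151, 223] = 1f 33 a9 52 c4 97 df is 7 bytes > B = 5, so hash it first: H(key) = 6b 1c, then zero-pad to 5 bytes: K' = 6b 1c 00 00 00.
XOR each byte with 0x36: 6b⊕36=5d, 1c⊕36=2a, 00⊕36=36, 00⊕36=36, 00⊕36=36.

5d2a363636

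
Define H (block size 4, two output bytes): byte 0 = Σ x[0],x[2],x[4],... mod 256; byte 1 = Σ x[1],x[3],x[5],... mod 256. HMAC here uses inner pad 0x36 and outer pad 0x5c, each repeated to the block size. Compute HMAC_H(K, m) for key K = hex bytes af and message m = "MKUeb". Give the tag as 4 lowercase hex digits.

22d4

Key hex bytes af is 1 byte ≤ B = 4; zero-pad to 4 bytes: K' = af 00 00 00.
K' ⊕ ipad = 99 36 36 36.  K' ⊕ opad = f3 5c 5c 5c.
Inner input = (K'⊕ipad) ∥ m = 99 36 36 36 ∥ 4d 4b 55 65 62.
Inner hash: even-index sum = 467 mod 256 = 211; odd-index sum = 284 mod 256 = 28 → d3 1c.
Outer input = (K'⊕opad) ∥ inner = f3 5c 5c 5c ∥ d3 1c.
Outer hash (tag): even-index sum = 546 mod 256 = 34; odd-index sum = 212 mod 256 = 212 → 22 d4.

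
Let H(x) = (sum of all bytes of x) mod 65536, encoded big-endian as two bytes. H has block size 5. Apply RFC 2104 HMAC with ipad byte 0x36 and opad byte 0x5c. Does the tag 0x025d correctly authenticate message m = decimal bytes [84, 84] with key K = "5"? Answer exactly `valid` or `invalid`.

valid

Key "5" = 35 is 1 byte ≤ B = 5; zero-pad to 5 bytes: K' = 35 00 00 00 00.
K' ⊕ ipad = 03 36 36 36 36; K' ⊕ opad = 69 5c 5c 5c 5c.
Inner hash: sum = 3+54+54+54+54+84+84 = 387 → 01 83.
Outer hash (recomputed tag): sum = 105+92+92+92+92+1+131 = 605 → 02 5d.
Recomputed tag = 025d; claimed = 025d → match.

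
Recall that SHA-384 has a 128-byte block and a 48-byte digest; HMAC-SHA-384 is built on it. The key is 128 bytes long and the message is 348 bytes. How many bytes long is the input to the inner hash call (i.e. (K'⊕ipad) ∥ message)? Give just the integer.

Key is 128 ≤ 128 bytes, zero-padded: |K'| = 128.
Inner input = (K'⊕ipad) ∥ m → 128 + 348 = 476 bytes.

476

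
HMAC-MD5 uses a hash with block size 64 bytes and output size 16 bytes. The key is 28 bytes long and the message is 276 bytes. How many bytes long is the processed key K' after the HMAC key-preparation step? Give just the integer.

64

Key is 28 ≤ 64 bytes, zero-padded: |K'| = 64.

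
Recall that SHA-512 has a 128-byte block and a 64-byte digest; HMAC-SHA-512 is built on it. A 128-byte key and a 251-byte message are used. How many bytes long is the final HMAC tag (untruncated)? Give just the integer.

The tag is one SHA-512 digest: 64 bytes.

64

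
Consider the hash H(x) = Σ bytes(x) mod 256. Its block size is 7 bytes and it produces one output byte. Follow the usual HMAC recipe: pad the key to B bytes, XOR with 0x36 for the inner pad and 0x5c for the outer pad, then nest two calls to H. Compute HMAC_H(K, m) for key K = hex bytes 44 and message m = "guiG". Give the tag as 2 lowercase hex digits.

82

Key hex bytes 44 is 1 byte ≤ B = 7; zero-pad to 7 bytes: K' = 44 00 00 00 00 00 00.
K' ⊕ ipad = 72 36 36 36 36 36 36.  K' ⊕ opad = 18 5c 5c 5c 5c 5c 5c.
Inner input = (K'⊕ipad) ∥ m = 72 36 36 36 36 36 36 ∥ 67 75 69 47.
Inner hash: sum = 114+54+54+54+54+54+54+103+117+105+71 = 834; mod 256 = 66 → 42.
Outer input = (K'⊕opad) ∥ inner = 18 5c 5c 5c 5c 5c 5c ∥ 42.
Outer hash (tag): sum = 24+92+92+92+92+92+92+66 = 642; mod 256 = 130 → 82.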